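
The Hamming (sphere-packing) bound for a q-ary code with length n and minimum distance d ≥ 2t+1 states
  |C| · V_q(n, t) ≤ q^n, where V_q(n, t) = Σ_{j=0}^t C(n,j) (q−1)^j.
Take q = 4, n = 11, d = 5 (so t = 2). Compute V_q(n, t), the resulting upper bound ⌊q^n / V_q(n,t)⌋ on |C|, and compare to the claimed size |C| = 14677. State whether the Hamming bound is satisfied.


V_q(n, t) = 529, q^n = 4194304, Hamming bound = 7928, |C| = 14677 > bound (violated).

Step 1: Compute V_q(n, t) = Σ_{j=0}^2 C(n, j) (q−1)^j.
  j = 0: C(11,0)·(3)^0 = 1·1 = 1.
  j = 1: C(11,1)·(3)^1 = 11·3 = 33.
  j = 2: C(11,2)·(3)^2 = 55·9 = 495.
  V_q(n, t) = 1 + 33 + 495 = 529.
Step 2: q^n = 4^11 = 4194304.
Step 3: Hamming bound ⌊q^n / V_q(n,t)⌋ = ⌊4194304/529⌋ = 7928.
Step 4: Compare |C| = 14677 to 7928: violated.
The claimed |C| lies above the Hamming bound, so no 4-ary code of length 11 with d ≥ 5 can have 14677 codewords.


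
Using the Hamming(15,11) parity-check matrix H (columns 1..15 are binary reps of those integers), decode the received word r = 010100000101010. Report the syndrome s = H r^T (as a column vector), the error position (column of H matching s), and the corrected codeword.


s = (1, 1, 1, 0)^T, error position = 14, corrected codeword c = 010100000101000

Compute s = H r^T mod 2 one row at a time:
  s_1 = 0 + 0 + 1 + 0 + 1 + 0 + 1 + 0 = 3 ≡ 1 (mod 2).
  s_2 = 1 + 0 + 0 + 0 + 1 + 0 + 1 + 0 = 3 ≡ 1 (mod 2).
  s_3 = 1 + 0 + 0 + 0 + 1 + 0 + 1 + 0 = 3 ≡ 1 (mod 2).
  s_4 = 0 + 0 + 0 + 0 + 0 + 0 + 0 + 0 = 0 ≡ 0 (mod 2).
s = (1, 1, 1, 0)^T — this equals column 14 of H (binary 1110), so error is at position 14.
Correct: flip bit 14 of r = 010100000101010 to get c = 010100000101000.


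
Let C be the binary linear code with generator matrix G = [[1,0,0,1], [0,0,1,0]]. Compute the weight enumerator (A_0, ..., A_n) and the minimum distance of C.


Weight distribution: A_0 = 1, A_1 = 1, A_2 = 1, A_3 = 1. Minimum distance d = 1.

Enumerate all 2^2 = 4 messages m ∈ F_2^2.
For each, compute codeword c = mG in F_2^4, then tally its weight.
  m = 00 → c = 0000, weight = 0.
  m = 10 → c = 1001, weight = 2.
  m = 01 → c = 0010, weight = 1.
  m = 11 → c = 1011, weight = 3.
Tally weights:
  weight 0: 1 codewords.
  weight 1: 1 codewords.
  weight 2: 1 codewords.
  weight 3: 1 codewords.
Minimum distance d = smallest w > 0 with A_w > 0 = 1.
Sanity: Σ A_w = 4 = 2^2 = 4 ✓.


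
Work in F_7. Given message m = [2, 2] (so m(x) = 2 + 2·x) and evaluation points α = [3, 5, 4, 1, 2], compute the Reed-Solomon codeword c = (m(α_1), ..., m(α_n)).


c = [1, 5, 3, 4, 6]

Message polynomial: m(x) = 2 + 2·x (mod 7).
For each evaluation point α_i, compute m(α_i) mod 7:
  α_1 = 3: Horner steps 2 → 1, so m(3) = 1.
  α_2 = 5: Horner steps 2 → 5, so m(5) = 5.
  α_3 = 4: Horner steps 2 → 3, so m(4) = 3.
  α_4 = 1: Horner steps 2 → 4, so m(1) = 4.
  α_5 = 2: Horner steps 2 → 6, so m(2) = 6.
Codeword c = [1, 5, 3, 4, 6] ∈ F_7^5.


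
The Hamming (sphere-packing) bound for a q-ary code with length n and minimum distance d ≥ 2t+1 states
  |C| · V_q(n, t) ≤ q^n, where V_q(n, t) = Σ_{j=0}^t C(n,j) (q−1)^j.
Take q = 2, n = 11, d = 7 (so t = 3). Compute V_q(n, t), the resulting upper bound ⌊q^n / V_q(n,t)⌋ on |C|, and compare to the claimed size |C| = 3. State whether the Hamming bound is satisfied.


V_q(n, t) = 232, q^n = 2048, Hamming bound = 8, |C| = 3 ≤ bound (satisfied).

Step 1: Compute V_q(n, t) = Σ_{j=0}^3 C(n, j) (q−1)^j.
  j = 0: C(11,0)·(1)^0 = 1·1 = 1.
  j = 1: C(11,1)·(1)^1 = 11·1 = 11.
  j = 2: C(11,2)·(1)^2 = 55·1 = 55.
  j = 3: C(11,3)·(1)^3 = 165·1 = 165.
  V_q(n, t) = 1 + 11 + 55 + 165 = 232.
Step 2: q^n = 2^11 = 2048.
Step 3: Hamming bound ⌊q^n / V_q(n,t)⌋ = ⌊2048/232⌋ = 8.
Step 4: Compare |C| = 3 to 8: satisfied.
The claimed |C| lies below the Hamming bound.


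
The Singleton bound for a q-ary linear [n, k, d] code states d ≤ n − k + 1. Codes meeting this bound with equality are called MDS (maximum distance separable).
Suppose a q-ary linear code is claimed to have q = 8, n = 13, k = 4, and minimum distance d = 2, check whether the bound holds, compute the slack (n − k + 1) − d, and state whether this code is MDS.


Singleton RHS = n − k + 1 = 10, slack = 8, bound satisfied, not MDS.

Singleton bound: d ≤ n − k + 1.
Here n = 13, k = 4, so n − k + 1 = 10.
Given d = 2, check d ≤ 10: YES.
Slack = (n − k + 1) − d = 8.
The code is NOT MDS (slack = 8 > 0).
Description: the claimed parameters are [13, 4, 2]_8; such a code would be non-MDS.


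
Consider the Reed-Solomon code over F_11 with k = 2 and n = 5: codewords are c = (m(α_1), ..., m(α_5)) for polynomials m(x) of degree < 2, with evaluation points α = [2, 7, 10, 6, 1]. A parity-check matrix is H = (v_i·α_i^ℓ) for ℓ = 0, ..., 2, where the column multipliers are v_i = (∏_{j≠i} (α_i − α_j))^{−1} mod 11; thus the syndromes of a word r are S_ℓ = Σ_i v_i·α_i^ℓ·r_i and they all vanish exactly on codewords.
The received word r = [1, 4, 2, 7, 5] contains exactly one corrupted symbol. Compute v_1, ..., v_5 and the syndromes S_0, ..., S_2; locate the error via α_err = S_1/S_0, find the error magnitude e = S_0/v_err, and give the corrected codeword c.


S = (5, 2, 3), error at position 2, error magnitude e = 1, c = [1, 3, 2, 7, 5].

Step 1: column multipliers v_i = (∏_{j≠i}(α_i − α_j))^{−1} mod 11.
  i = 1 (α = 2): (2−7)(2−10)(2−6)(2−1) = (−5)·(−8)·(−4)·1 = −160 ≡ 5, so v_1 = 5^{−1} = 9 (mod 11).
  i = 2 (α = 7): (7−2)(7−10)(7−6)(7−1) = 5·(−3)·1·6 = −90 ≡ 9, so v_2 = 9^{−1} = 5 (mod 11).
  i = 3 (α = 10): (10−2)(10−7)(10−6)(10−1) = 8·3·4·9 = 864 ≡ 6, so v_3 = 6^{−1} = 2 (mod 11).
  i = 4 (α = 6): (6−2)(6−7)(6−10)(6−1) = 4·(−1)·(−4)·5 = 80 ≡ 3, so v_4 = 3^{−1} = 4 (mod 11).
  i = 5 (α = 1): (1−2)(1−7)(1−10)(1−6) = (−1)·(−6)·(−9)·(−5) = 270 ≡ 6, so v_5 = 6^{−1} = 2 (mod 11).
  v = [9, 5, 2, 4, 2].
Step 2: syndromes of r = [1, 4, 2, 7, 5] (all sums mod 11).
  S_0 = Σ v_i r_i = 9·1 + 5·4 + 2·2 + 4·7 + 2·5 = 71 ≡ 5.
  S_1 = Σ v_i α_i r_i = 9·2·1 + 5·7·4 + 2·10·2 + 4·6·7 + 2·1·5 = 376 ≡ 2.
  α_i^2 mod 11 = [4, 5, 1, 3, 1].
  S_2 = Σ v_i α_i^2 r_i = 9·4·1 + 5·5·4 + 2·1·2 + 4·3·7 + 2·1·5 = 234 ≡ 3.
  S = (5, 2, 3) ≠ 0, so r is not a codeword (an error is present).
Step 3: locate the error. For a single error e at position i, S_ℓ = v_i·e·α_i^ℓ, so α_err = S_1/S_0.
  S_0^{−1} = 5^{−1} = 9 (mod 11), so α_err = 2·9 = 18 ≡ 7 = α_2. Error position i = 2.
  Consistency check: S_2/S_1 = 3·6 = 18 ≡ 7 = α_err ✓ (single-error assumption holds).
Step 4: error magnitude e = S_0/v_2 = S_0·∏_{j≠2}(α_2 − α_j) = 5·9 = 45 ≡ 1 (mod 11).
Step 5: correct position 2: c_2 = r_2 − e = 4 − 1 ≡ 3 (mod 11). Hence c = [1, 3, 2, 7, 5].
  Check: interpolating c through the α_i gives m(x) = 9 + 7·x (degree < 2) with m(α_i) = c_i for every i, so c is indeed a codeword.


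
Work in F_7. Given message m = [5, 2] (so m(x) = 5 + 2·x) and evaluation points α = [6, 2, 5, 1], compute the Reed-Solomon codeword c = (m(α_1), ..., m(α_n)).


c = [3, 2, 1, 0]

Message polynomial: m(x) = 5 + 2·x (mod 7).
For each evaluation point α_i, compute m(α_i) mod 7:
  α_1 = 6: Horner steps 2 → 3, so m(6) = 3.
  α_2 = 2: Horner steps 2 → 2, so m(2) = 2.
  α_3 = 5: Horner steps 2 → 1, so m(5) = 1.
  α_4 = 1: Horner steps 2 → 0, so m(1) = 0.
Codeword c = [3, 2, 1, 0] ∈ F_7^4.


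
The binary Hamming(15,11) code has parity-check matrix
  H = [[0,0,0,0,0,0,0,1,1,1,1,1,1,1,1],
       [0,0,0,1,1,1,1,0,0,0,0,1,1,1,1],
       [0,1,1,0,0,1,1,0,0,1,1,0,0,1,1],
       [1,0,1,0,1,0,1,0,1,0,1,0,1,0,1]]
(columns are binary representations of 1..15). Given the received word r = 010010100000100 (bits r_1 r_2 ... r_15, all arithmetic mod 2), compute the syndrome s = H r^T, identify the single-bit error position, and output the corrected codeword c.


s = (1, 1, 0, 1)^T, error position = 13, corrected codeword c = 010010100000000

Compute s = H r^T mod 2 one row at a time:
  s_1 = 0 + 0 + 0 + 0 + 0 + 1 + 0 + 0 = 1 ≡ 1 (mod 2).
  s_2 = 0 + 1 + 0 + 1 + 0 + 1 + 0 + 0 = 3 ≡ 1 (mod 2).
  s_3 = 1 + 0 + 0 + 1 + 0 + 0 + 0 + 0 = 2 ≡ 0 (mod 2).
  s_4 = 0 + 0 + 1 + 1 + 0 + 0 + 1 + 0 = 3 ≡ 1 (mod 2).
s = (1, 1, 0, 1)^T — this equals column 13 of H (binary 1101), so error is at position 13.
Correct: flip bit 13 of r = 010010100000100 to get c = 010010100000000.


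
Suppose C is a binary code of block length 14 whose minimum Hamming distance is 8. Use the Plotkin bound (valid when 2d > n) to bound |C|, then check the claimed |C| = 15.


Plotkin bound M ≤ 8; given |C| = 15 > bound (violated).

Check applicability: 2d = 16, n = 14.
2d − n = 2 > 0, so Plotkin applies.
Compute d/(2d−n) = 8/2 ≈ 4.0000.
⌊d/(2d−n)⌋ = 4.
Plotkin bound: M ≤ 2·4 = 8.
Given |C| = 15, check: VIOLATED.
This |C| is above the Plotkin bound, so no binary code with n = 14, d = 8 and 15 codewords exists.


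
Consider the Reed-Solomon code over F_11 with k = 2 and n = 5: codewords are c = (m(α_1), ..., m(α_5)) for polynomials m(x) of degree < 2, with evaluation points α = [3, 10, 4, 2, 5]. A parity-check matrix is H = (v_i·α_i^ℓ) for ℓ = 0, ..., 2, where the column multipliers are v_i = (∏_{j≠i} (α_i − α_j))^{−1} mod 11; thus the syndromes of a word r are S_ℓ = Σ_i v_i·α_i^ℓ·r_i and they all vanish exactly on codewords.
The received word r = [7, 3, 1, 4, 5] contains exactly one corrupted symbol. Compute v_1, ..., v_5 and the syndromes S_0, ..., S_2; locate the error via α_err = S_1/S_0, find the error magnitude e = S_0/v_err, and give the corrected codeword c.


S = (4, 1, 3), error at position 1, error magnitude e = 10, c = [8, 3, 1, 4, 5].

Step 1: column multipliers v_i = (∏_{j≠i}(α_i − α_j))^{−1} mod 11.
  i = 1 (α = 3): (3−10)(3−4)(3−2)(3−5) = (−7)·(−1)·1·(−2) = −14 ≡ 8, so v_1 = 8^{−1} = 7 (mod 11).
  i = 2 (α = 10): (10−3)(10−4)(10−2)(10−5) = 7·6·8·5 = 1680 ≡ 8, so v_2 = 8^{−1} = 7 (mod 11).
  i = 3 (α = 4): (4−3)(4−10)(4−2)(4−5) = 1·(−6)·2·(−1) = 12 ≡ 1, so v_3 = 1^{−1} = 1 (mod 11).
  i = 4 (α = 2): (2−3)(2−10)(2−4)(2−5) = (−1)·(−8)·(−2)·(−3) = 48 ≡ 4, so v_4 = 4^{−1} = 3 (mod 11).
  i = 5 (α = 5): (5−3)(5−10)(5−4)(5−2) = 2·(−5)·1·3 = −30 ≡ 3, so v_5 = 3^{−1} = 4 (mod 11).
  v = [7, 7, 1, 3, 4].
Step 2: syndromes of r = [7, 3, 1, 4, 5] (all sums mod 11).
  S_0 = Σ v_i r_i = 7·7 + 7·3 + 1·1 + 3·4 + 4·5 = 103 ≡ 4.
  S_1 = Σ v_i α_i r_i = 7·3·7 + 7·10·3 + 1·4·1 + 3·2·4 + 4·5·5 = 485 ≡ 1.
  α_i^2 mod 11 = [9, 1, 5, 4, 3].
  S_2 = Σ v_i α_i^2 r_i = 7·9·7 + 7·1·3 + 1·5·1 + 3·4·4 + 4·3·5 = 575 ≡ 3.
  S = (4, 1, 3) ≠ 0, so r is not a codeword (an error is present).
Step 3: locate the error. For a single error e at position i, S_ℓ = v_i·e·α_i^ℓ, so α_err = S_1/S_0.
  S_0^{−1} = 4^{−1} = 3 (mod 11), so α_err = 1·3 = 3 ≡ 3 = α_1. Error position i = 1.
  Consistency check: S_2/S_1 = 3·1 = 3 ≡ 3 = α_err ✓ (single-error assumption holds).
Step 4: error magnitude e = S_0/v_1 = S_0·∏_{j≠1}(α_1 − α_j) = 4·8 = 32 ≡ 10 (mod 11).
Step 5: correct position 1: c_1 = r_1 − e = 7 − 10 ≡ 8 (mod 11). Hence c = [8, 3, 1, 4, 5].
  Check: interpolating c through the α_i gives m(x) = 7 + 4·x (degree < 2) with m(α_i) = c_i for every i, so c is indeed a codeword.


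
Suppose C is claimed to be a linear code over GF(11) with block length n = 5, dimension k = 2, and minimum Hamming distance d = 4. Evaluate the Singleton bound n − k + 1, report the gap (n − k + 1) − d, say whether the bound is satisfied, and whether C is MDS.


Singleton RHS = n − k + 1 = 4, slack = 0, bound satisfied, MDS.

Singleton bound: d ≤ n − k + 1.
Here n = 5, k = 2, so n − k + 1 = 4.
Given d = 4, check d ≤ 4: YES.
Slack = (n − k + 1) − d = 0.
The code is MDS (slack = 0).
Description: the claimed parameters are [5, 2, 4]_11; such a code would be MDS (meets Singleton bound).


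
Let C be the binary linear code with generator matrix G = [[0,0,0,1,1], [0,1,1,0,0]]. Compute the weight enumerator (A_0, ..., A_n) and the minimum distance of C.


Weight distribution: A_0 = 1, A_2 = 2, A_4 = 1. Minimum distance d = 2.

Enumerate all 2^2 = 4 messages m ∈ F_2^2.
For each, compute codeword c = mG in F_2^5, then tally its weight.
  m = 00 → c = 00000, weight = 0.
  m = 10 → c = 00011, weight = 2.
  m = 01 → c = 01100, weight = 2.
  m = 11 → c = 01111, weight = 4.
Tally weights:
  weight 0: 1 codewords.
  weight 2: 2 codewords.
  weight 4: 1 codewords.
Minimum distance d = smallest w > 0 with A_w > 0 = 2.
Sanity: Σ A_w = 4 = 2^2 = 4 ✓.


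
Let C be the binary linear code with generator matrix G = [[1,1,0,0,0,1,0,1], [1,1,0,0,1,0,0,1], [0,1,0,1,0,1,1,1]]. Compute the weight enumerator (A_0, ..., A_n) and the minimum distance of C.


Weight distribution: A_0 = 1, A_2 = 1, A_3 = 1, A_4 = 2, A_5 = 3. Minimum distance d = 2.

Enumerate all 2^3 = 8 messages m ∈ F_2^3.
For each, compute codeword c = mG in F_2^8, then tally its weight.
  m = 000 → c = 00000000, weight = 0.
  m = 100 → c = 11000101, weight = 4.
  m = 010 → c = 11001001, weight = 4.
  m = 110 → c = 00001100, weight = 2.
  m = 001 → c = 01010111, weight = 5.
  m = 101 → c = 10010010, weight = 3.
  m = 011 → c = 10011110, weight = 5.
  m = 111 → c = 01011011, weight = 5.
Tally weights:
  weight 0: 1 codewords.
  weight 2: 1 codewords.
  weight 3: 1 codewords.
  weight 4: 2 codewords.
  weight 5: 3 codewords.
Minimum distance d = smallest w > 0 with A_w > 0 = 2.
Sanity: Σ A_w = 8 = 2^3 = 8 ✓.


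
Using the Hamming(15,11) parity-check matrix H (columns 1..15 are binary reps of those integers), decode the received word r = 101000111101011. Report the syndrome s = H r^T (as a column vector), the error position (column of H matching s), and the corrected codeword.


s = (0, 0, 1, 1)^T, error position = 3, corrected codeword c = 100000111101011

Compute s = H r^T mod 2 one row at a time:
  s_1 = 1 + 1 + 1 + 0 + 1 + 0 + 1 + 1 = 6 ≡ 0 (mod 2).
  s_2 = 0 + 0 + 0 + 1 + 1 + 0 + 1 + 1 = 4 ≡ 0 (mod 2).
  s_3 = 0 + 1 + 0 + 1 + 1 + 0 + 1 + 1 = 5 ≡ 1 (mod 2).
  s_4 = 1 + 1 + 0 + 1 + 1 + 0 + 0 + 1 = 5 ≡ 1 (mod 2).
s = (0, 0, 1, 1)^T — this equals column 3 of H (binary 0011), so error is at position 3.
Correct: flip bit 3 of r = 101000111101011 to get c = 100000111101011.


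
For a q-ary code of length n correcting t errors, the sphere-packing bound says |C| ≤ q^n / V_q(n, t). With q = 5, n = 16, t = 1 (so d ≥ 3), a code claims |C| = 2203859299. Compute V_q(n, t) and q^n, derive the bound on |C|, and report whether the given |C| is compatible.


V_q(n, t) = 65, q^n = 152587890625, Hamming bound = 2347506009, |C| = 2203859299 ≤ bound (satisfied).

Step 1: Compute V_q(n, t) = Σ_{j=0}^1 C(n, j) (q−1)^j.
  j = 0: C(16,0)·(4)^0 = 1·1 = 1.
  j = 1: C(16,1)·(4)^1 = 16·4 = 64.
  V_q(n, t) = 1 + 64 = 65.
Step 2: q^n = 5^16 = 152587890625.
Step 3: Hamming bound ⌊q^n / V_q(n,t)⌋ = ⌊152587890625/65⌋ = 2347506009.
Step 4: Compare |C| = 2203859299 to 2347506009: satisfied.
The claimed |C| lies below the Hamming bound.


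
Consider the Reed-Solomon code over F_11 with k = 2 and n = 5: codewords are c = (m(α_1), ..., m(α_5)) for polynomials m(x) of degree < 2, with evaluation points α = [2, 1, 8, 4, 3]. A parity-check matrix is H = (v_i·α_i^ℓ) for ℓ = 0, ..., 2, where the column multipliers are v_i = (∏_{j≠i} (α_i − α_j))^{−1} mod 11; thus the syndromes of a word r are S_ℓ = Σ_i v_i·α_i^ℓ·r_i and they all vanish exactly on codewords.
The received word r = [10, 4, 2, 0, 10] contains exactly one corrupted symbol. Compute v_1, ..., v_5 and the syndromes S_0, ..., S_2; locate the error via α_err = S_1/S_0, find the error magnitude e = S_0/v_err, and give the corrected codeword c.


S = (6, 7, 10), error at position 5, error magnitude e = 5, c = [10, 4, 2, 0, 5].

Step 1: column multipliers v_i = (∏_{j≠i}(α_i − α_j))^{−1} mod 11.
  i = 1 (α = 2): (2−1)(2−8)(2−4)(2−3) = 1·(−6)·(−2)·(−1) = −12 ≡ 10, so v_1 = 10^{−1} = 10 (mod 11).
  i = 2 (α = 1): (1−2)(1−8)(1−4)(1−3) = (−1)·(−7)·(−3)·(−2) = 42 ≡ 9, so v_2 = 9^{−1} = 5 (mod 11).
  i = 3 (α = 8): (8−2)(8−1)(8−4)(8−3) = 6·7·4·5 = 840 ≡ 4, so v_3 = 4^{−1} = 3 (mod 11).
  i = 4 (α = 4): (4−2)(4−1)(4−8)(4−3) = 2·3·(−4)·1 = −24 ≡ 9, so v_4 = 9^{−1} = 5 (mod 11).
  i = 5 (α = 3): (3−2)(3−1)(3−8)(3−4) = 1·2·(−5)·(−1) = 10 ≡ 10, so v_5 = 10^{−1} = 10 (mod 11).
  v = [10, 5, 3, 5, 10].
Step 2: syndromes of r = [10, 4, 2, 0, 10] (all sums mod 11).
  S_0 = Σ v_i r_i = 10·10 + 5·4 + 3·2 + 5·0 + 10·10 = 226 ≡ 6.
  S_1 = Σ v_i α_i r_i = 10·2·10 + 5·1·4 + 3·8·2 + 5·4·0 + 10·3·10 = 568 ≡ 7.
  α_i^2 mod 11 = [4, 1, 9, 5, 9].
  S_2 = Σ v_i α_i^2 r_i = 10·4·10 + 5·1·4 + 3·9·2 + 5·5·0 + 10·9·10 = 1374 ≡ 10.
  S = (6, 7, 10) ≠ 0, so r is not a codeword (an error is present).
Step 3: locate the error. For a single error e at position i, S_ℓ = v_i·e·α_i^ℓ, so α_err = S_1/S_0.
  S_0^{−1} = 6^{−1} = 2 (mod 11), so α_err = 7·2 = 14 ≡ 3 = α_5. Error position i = 5.
  Consistency check: S_2/S_1 = 10·8 = 80 ≡ 3 = α_err ✓ (single-error assumption holds).
Step 4: error magnitude e = S_0/v_5 = S_0·∏_{j≠5}(α_5 − α_j) = 6·10 = 60 ≡ 5 (mod 11).
Step 5: correct position 5: c_5 = r_5 − e = 10 − 5 ≡ 5 (mod 11). Hence c = [10, 4, 2, 0, 5].
  Check: interpolating c through the α_i gives m(x) = 9 + 6·x (degree < 2) with m(α_i) = c_i for every i, so c is indeed a codeword.


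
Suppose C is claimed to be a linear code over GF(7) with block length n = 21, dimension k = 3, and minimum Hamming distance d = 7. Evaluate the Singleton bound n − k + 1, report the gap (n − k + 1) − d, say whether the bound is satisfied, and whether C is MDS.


Singleton RHS = n − k + 1 = 19, slack = 12, bound satisfied, not MDS.

Singleton bound: d ≤ n − k + 1.
Here n = 21, k = 3, so n − k + 1 = 19.
Given d = 7, check d ≤ 19: YES.
Slack = (n − k + 1) − d = 12.
The code is NOT MDS (slack = 12 > 0).
Description: the claimed parameters are [21, 3, 7]_7; such a code would be non-MDS.


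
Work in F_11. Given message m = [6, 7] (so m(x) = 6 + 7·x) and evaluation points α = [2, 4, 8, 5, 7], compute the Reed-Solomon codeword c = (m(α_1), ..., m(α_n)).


c = [9, 1, 7, 8, 0]

Message polynomial: m(x) = 6 + 7·x (mod 11).
For each evaluation point α_i, compute m(α_i) mod 11:
  α_1 = 2: Horner steps 7 → 9, so m(2) = 9.
  α_2 = 4: Horner steps 7 → 1, so m(4) = 1.
  α_3 = 8: Horner steps 7 → 7, so m(8) = 7.
  α_4 = 5: Horner steps 7 → 8, so m(5) = 8.
  α_5 = 7: Horner steps 7 → 0, so m(7) = 0.
Codeword c = [9, 1, 7, 8, 0] ∈ F_11^5.


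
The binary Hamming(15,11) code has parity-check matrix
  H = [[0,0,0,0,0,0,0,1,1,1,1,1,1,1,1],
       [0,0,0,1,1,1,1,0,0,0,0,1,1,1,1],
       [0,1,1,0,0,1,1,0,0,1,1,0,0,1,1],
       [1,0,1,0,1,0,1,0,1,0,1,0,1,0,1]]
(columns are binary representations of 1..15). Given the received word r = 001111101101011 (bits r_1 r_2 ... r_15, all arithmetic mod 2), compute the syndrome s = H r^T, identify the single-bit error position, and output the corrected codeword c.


s = (1, 1, 0, 1)^T, error position = 13, corrected codeword c = 001111101101111

Compute s = H r^T mod 2 one row at a time:
  s_1 = 0 + 1 + 1 + 0 + 1 + 0 + 1 + 1 = 5 ≡ 1 (mod 2).
  s_2 = 1 + 1 + 1 + 1 + 1 + 0 + 1 + 1 = 7 ≡ 1 (mod 2).
  s_3 = 0 + 1 + 1 + 1 + 1 + 0 + 1 + 1 = 6 ≡ 0 (mod 2).
  s_4 = 0 + 1 + 1 + 1 + 1 + 0 + 0 + 1 = 5 ≡ 1 (mod 2).
s = (1, 1, 0, 1)^T — this equals column 13 of H (binary 1101), so error is at position 13.
Correct: flip bit 13 of r = 001111101101011 to get c = 001111101101111.


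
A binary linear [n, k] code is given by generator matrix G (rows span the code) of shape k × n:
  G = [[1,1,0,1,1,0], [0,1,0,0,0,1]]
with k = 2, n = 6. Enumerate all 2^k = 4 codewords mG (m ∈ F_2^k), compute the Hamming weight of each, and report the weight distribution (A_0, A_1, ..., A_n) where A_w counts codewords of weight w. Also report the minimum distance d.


Weight distribution: A_0 = 1, A_2 = 1, A_4 = 2. Minimum distance d = 2.

Enumerate all 2^2 = 4 messages m ∈ F_2^2.
For each, compute codeword c = mG in F_2^6, then tally its weight.
  m = 00 → c = 000000, weight = 0.
  m = 10 → c = 110110, weight = 4.
  m = 01 → c = 010001, weight = 2.
  m = 11 → c = 100111, weight = 4.
Tally weights:
  weight 0: 1 codewords.
  weight 2: 1 codewords.
  weight 4: 2 codewords.
Minimum distance d = smallest w > 0 with A_w > 0 = 2.
Sanity: Σ A_w = 4 = 2^2 = 4 ✓.


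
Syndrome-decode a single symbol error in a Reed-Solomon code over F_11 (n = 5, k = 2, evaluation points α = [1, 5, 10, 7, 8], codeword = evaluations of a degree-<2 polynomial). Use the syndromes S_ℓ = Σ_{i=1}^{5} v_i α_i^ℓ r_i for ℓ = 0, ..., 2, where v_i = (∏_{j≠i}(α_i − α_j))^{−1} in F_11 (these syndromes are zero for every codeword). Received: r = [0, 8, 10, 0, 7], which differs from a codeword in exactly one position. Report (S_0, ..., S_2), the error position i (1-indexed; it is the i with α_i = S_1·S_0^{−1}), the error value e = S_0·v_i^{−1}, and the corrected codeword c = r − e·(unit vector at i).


S = (4, 4, 4), error at position 1, error magnitude e = 9, c = [2, 8, 10, 0, 7].

Step 1: column multipliers v_i = (∏_{j≠i}(α_i − α_j))^{−1} mod 11.
  i = 1 (α = 1): (1−5)(1−10)(1−7)(1−8) = (−4)·(−9)·(−6)·(−7) = 1512 ≡ 5, so v_1 = 5^{−1} = 9 (mod 11).
  i = 2 (α = 5): (5−1)(5−10)(5−7)(5−8) = 4·(−5)·(−2)·(−3) = −120 ≡ 1, so v_2 = 1^{−1} = 1 (mod 11).
  i = 3 (α = 10): (10−1)(10−5)(10−7)(10−8) = 9·5·3·2 = 270 ≡ 6, so v_3 = 6^{−1} = 2 (mod 11).
  i = 4 (α = 7): (7−1)(7−5)(7−10)(7−8) = 6·2·(−3)·(−1) = 36 ≡ 3, so v_4 = 3^{−1} = 4 (mod 11).
  i = 5 (α = 8): (8−1)(8−5)(8−10)(8−7) = 7·3·(−2)·1 = −42 ≡ 2, so v_5 = 2^{−1} = 6 (mod 11).
  v = [9, 1, 2, 4, 6].
Step 2: syndromes of r = [0, 8, 10, 0, 7] (all sums mod 11).
  S_0 = Σ v_i r_i = 9·0 + 1·8 + 2·10 + 4·0 + 6·7 = 70 ≡ 4.
  S_1 = Σ v_i α_i r_i = 9·1·0 + 1·5·8 + 2·10·10 + 4·7·0 + 6·8·7 = 576 ≡ 4.
  α_i^2 mod 11 = [1, 3, 1, 5, 9].
  S_2 = Σ v_i α_i^2 r_i = 9·1·0 + 1·3·8 + 2·1·10 + 4·5·0 + 6·9·7 = 422 ≡ 4.
  S = (4, 4, 4) ≠ 0, so r is not a codeword (an error is present).
Step 3: locate the error. For a single error e at position i, S_ℓ = v_i·e·α_i^ℓ, so α_err = S_1/S_0.
  S_0^{−1} = 4^{−1} = 3 (mod 11), so α_err = 4·3 = 12 ≡ 1 = α_1. Error position i = 1.
  Consistency check: S_2/S_1 = 4·3 = 12 ≡ 1 = α_err ✓ (single-error assumption holds).
Step 4: error magnitude e = S_0/v_1 = S_0·∏_{j≠1}(α_1 − α_j) = 4·5 = 20 ≡ 9 (mod 11).
Step 5: correct position 1: c_1 = r_1 − e = 0 − 9 ≡ 2 (mod 11). Hence c = [2, 8, 10, 0, 7].
  Check: interpolating c through the α_i gives m(x) = 6 + 7·x (degree < 2) with m(α_i) = c_i for every i, so c is indeed a codeword.


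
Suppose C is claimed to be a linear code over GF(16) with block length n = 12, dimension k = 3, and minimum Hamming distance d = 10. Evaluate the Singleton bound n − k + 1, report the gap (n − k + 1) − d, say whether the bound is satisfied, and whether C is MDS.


Singleton RHS = n − k + 1 = 10, slack = 0, bound satisfied, MDS.

Singleton bound: d ≤ n − k + 1.
Here n = 12, k = 3, so n − k + 1 = 10.
Given d = 10, check d ≤ 10: YES.
Slack = (n − k + 1) − d = 0.
The code is MDS (slack = 0).
Description: the claimed parameters are [12, 3, 10]_16; such a code would be MDS (meets Singleton bound).


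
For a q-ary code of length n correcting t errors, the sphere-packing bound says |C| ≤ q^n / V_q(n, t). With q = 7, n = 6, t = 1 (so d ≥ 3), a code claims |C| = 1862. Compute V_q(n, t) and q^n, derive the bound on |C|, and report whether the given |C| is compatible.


V_q(n, t) = 37, q^n = 117649, Hamming bound = 3179, |C| = 1862 ≤ bound (satisfied).

Step 1: Compute V_q(n, t) = Σ_{j=0}^1 C(n, j) (q−1)^j.
  j = 0: C(6,0)·(6)^0 = 1·1 = 1.
  j = 1: C(6,1)·(6)^1 = 6·6 = 36.
  V_q(n, t) = 1 + 36 = 37.
Step 2: q^n = 7^6 = 117649.
Step 3: Hamming bound ⌊q^n / V_q(n,t)⌋ = ⌊117649/37⌋ = 3179.
Step 4: Compare |C| = 1862 to 3179: satisfied.
The claimed |C| lies below the Hamming bound.


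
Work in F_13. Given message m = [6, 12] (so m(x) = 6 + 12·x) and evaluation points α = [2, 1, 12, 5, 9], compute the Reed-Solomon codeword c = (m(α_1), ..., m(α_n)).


c = [4, 5, 7, 1, 10]

Message polynomial: m(x) = 6 + 12·x (mod 13).
For each evaluation point α_i, compute m(α_i) mod 13:
  α_1 = 2: Horner steps 12 → 4, so m(2) = 4.
  α_2 = 1: Horner steps 12 → 5, so m(1) = 5.
  α_3 = 12: Horner steps 12 → 7, so m(12) = 7.
  α_4 = 5: Horner steps 12 → 1, so m(5) = 1.
  α_5 = 9: Horner steps 12 → 10, so m(9) = 10.
Codeword c = [4, 5, 7, 1, 10] ∈ F_13^5.


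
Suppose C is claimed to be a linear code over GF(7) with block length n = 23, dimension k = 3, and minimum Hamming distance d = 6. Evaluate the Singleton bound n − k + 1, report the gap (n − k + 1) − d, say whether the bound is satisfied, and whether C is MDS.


Singleton RHS = n − k + 1 = 21, slack = 15, bound satisfied, not MDS.

Singleton bound: d ≤ n − k + 1.
Here n = 23, k = 3, so n − k + 1 = 21.
Given d = 6, check d ≤ 21: YES.
Slack = (n − k + 1) − d = 15.
The code is NOT MDS (slack = 15 > 0).
Description: the claimed parameters are [23, 3, 6]_7; such a code would be non-MDS.


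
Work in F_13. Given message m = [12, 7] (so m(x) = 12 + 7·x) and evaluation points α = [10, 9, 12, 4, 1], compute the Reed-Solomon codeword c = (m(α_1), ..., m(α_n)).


c = [4, 10, 5, 1, 6]

Message polynomial: m(x) = 12 + 7·x (mod 13).
For each evaluation point α_i, compute m(α_i) mod 13:
  α_1 = 10: Horner steps 7 → 4, so m(10) = 4.
  α_2 = 9: Horner steps 7 → 10, so m(9) = 10.
  α_3 = 12: Horner steps 7 → 5, so m(12) = 5.
  α_4 = 4: Horner steps 7 → 1, so m(4) = 1.
  α_5 = 1: Horner steps 7 → 6, so m(1) = 6.
Codeword c = [4, 10, 5, 1, 6] ∈ F_13^5.


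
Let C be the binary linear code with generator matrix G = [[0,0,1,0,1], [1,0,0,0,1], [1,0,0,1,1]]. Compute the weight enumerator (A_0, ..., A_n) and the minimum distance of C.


Weight distribution: A_0 = 1, A_1 = 1, A_2 = 3, A_3 = 3. Minimum distance d = 1.

Enumerate all 2^3 = 8 messages m ∈ F_2^3.
For each, compute codeword c = mG in F_2^5, then tally its weight.
  m = 000 → c = 00000, weight = 0.
  m = 100 → c = 00101, weight = 2.
  m = 010 → c = 10001, weight = 2.
  m = 110 → c = 10100, weight = 2.
  m = 001 → c = 10011, weight = 3.
  m = 101 → c = 10110, weight = 3.
  m = 011 → c = 00010, weight = 1.
  m = 111 → c = 00111, weight = 3.
Tally weights:
  weight 0: 1 codewords.
  weight 1: 1 codewords.
  weight 2: 3 codewords.
  weight 3: 3 codewords.
Minimum distance d = smallest w > 0 with A_w > 0 = 1.
Sanity: Σ A_w = 8 = 2^3 = 8 ✓.


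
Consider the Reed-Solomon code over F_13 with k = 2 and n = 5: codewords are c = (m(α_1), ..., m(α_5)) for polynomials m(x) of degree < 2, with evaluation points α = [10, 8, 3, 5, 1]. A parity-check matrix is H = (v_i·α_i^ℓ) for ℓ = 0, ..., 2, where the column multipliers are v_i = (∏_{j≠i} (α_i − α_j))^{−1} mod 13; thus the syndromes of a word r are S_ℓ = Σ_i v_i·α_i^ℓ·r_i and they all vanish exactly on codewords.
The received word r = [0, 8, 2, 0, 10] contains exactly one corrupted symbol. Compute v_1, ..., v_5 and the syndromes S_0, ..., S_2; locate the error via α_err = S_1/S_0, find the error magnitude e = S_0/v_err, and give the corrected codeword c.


S = (2, 10, 11), error at position 4, error magnitude e = 6, c = [0, 8, 2, 7, 10].

Step 1: column multipliers v_i = (∏_{j≠i}(α_i − α_j))^{−1} mod 13.
  i = 1 (α = 10): (10−8)(10−3)(10−5)(10−1) = 2·7·5·9 = 630 ≡ 6, so v_1 = 6^{−1} = 11 (mod 13).
  i = 2 (α = 8): (8−10)(8−3)(8−5)(8−1) = (−2)·5·3·7 = −210 ≡ 11, so v_2 = 11^{−1} = 6 (mod 13).
  i = 3 (α = 3): (3−10)(3−8)(3−5)(3−1) = (−7)·(−5)·(−2)·2 = −140 ≡ 3, so v_3 = 3^{−1} = 9 (mod 13).
  i = 4 (α = 5): (5−10)(5−8)(5−3)(5−1) = (−5)·(−3)·2·4 = 120 ≡ 3, so v_4 = 3^{−1} = 9 (mod 13).
  i = 5 (α = 1): (1−10)(1−8)(1−3)(1−5) = (−9)·(−7)·(−2)·(−4) = 504 ≡ 10, so v_5 = 10^{−1} = 4 (mod 13).
  v = [11, 6, 9, 9, 4].
Step 2: syndromes of r = [0, 8, 2, 0, 10] (all sums mod 13).
  S_0 = Σ v_i r_i = 11·0 + 6·8 + 9·2 + 9·0 + 4·10 = 106 ≡ 2.
  S_1 = Σ v_i α_i r_i = 11·10·0 + 6·8·8 + 9·3·2 + 9·5·0 + 4·1·10 = 478 ≡ 10.
  α_i^2 mod 13 = [9, 12, 9, 12, 1].
  S_2 = Σ v_i α_i^2 r_i = 11·9·0 + 6·12·8 + 9·9·2 + 9·12·0 + 4·1·10 = 778 ≡ 11.
  S = (2, 10, 11) ≠ 0, so r is not a codeword (an error is present).
Step 3: locate the error. For a single error e at position i, S_ℓ = v_i·e·α_i^ℓ, so α_err = S_1/S_0.
  S_0^{−1} = 2^{−1} = 7 (mod 13), so α_err = 10·7 = 70 ≡ 5 = α_4. Error position i = 4.
  Consistency check: S_2/S_1 = 11·4 = 44 ≡ 5 = α_err ✓ (single-error assumption holds).
Step 4: error magnitude e = S_0/v_4 = S_0·∏_{j≠4}(α_4 − α_j) = 2·3 = 6 ≡ 6 (mod 13).
Step 5: correct position 4: c_4 = r_4 − e = 0 − 6 ≡ 7 (mod 13). Hence c = [0, 8, 2, 7, 10].
  Check: interpolating c through the α_i gives m(x) = 1 + 9·x (degree < 2) with m(α_i) = c_i for every i, so c is indeed a codeword.


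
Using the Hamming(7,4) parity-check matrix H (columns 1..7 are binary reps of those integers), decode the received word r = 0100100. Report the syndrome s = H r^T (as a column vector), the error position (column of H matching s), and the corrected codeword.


s = (1, 1, 1)^T, error position = 7, corrected codeword c = 0100101

Compute s = H r^T mod 2 one row at a time:
  s_1 = 0 + 1 + 0 + 0 = 1 ≡ 1 (mod 2).
  s_2 = 1 + 0 + 0 + 0 = 1 ≡ 1 (mod 2).
  s_3 = 0 + 0 + 1 + 0 = 1 ≡ 1 (mod 2).
s = (1, 1, 1)^T — this equals column 7 of H (binary 111), so error is at position 7.
Correct: flip bit 7 of r = 0100100 to get c = 0100101.


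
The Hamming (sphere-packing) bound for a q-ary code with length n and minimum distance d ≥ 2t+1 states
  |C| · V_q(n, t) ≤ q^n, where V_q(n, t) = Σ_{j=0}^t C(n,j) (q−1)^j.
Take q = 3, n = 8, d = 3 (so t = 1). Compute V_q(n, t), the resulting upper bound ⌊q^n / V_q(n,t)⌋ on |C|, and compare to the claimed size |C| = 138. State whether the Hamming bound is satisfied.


V_q(n, t) = 17, q^n = 6561, Hamming bound = 385, |C| = 138 ≤ bound (satisfied).

Step 1: Compute V_q(n, t) = Σ_{j=0}^1 C(n, j) (q−1)^j.
  j = 0: C(8,0)·(2)^0 = 1·1 = 1.
  j = 1: C(8,1)·(2)^1 = 8·2 = 16.
  V_q(n, t) = 1 + 16 = 17.
Step 2: q^n = 3^8 = 6561.
Step 3: Hamming bound ⌊q^n / V_q(n,t)⌋ = ⌊6561/17⌋ = 385.
Step 4: Compare |C| = 138 to 385: satisfied.
The claimed |C| lies below the Hamming bound.


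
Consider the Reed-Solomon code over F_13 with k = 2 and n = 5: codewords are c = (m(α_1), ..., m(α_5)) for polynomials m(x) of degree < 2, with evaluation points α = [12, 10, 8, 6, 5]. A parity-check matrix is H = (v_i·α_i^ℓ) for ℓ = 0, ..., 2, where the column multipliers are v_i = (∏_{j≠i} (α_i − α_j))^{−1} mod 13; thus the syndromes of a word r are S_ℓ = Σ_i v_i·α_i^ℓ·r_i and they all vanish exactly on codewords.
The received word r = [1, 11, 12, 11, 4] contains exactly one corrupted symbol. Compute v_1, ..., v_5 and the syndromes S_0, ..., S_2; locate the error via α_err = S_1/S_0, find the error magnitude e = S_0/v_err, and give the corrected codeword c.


S = (1, 10, 9), error at position 2, error magnitude e = 11, c = [1, 0, 12, 11, 4].

Step 1: column multipliers v_i = (∏_{j≠i}(α_i − α_j))^{−1} mod 13.
  i = 1 (α = 12): (12−10)(12−8)(12−6)(12−5) = 2·4·6·7 = 336 ≡ 11, so v_1 = 11^{−1} = 6 (mod 13).
  i = 2 (α = 10): (10−12)(10−8)(10−6)(10−5) = (−2)·2·4·5 = −80 ≡ 11, so v_2 = 11^{−1} = 6 (mod 13).
  i = 3 (α = 8): (8−12)(8−10)(8−6)(8−5) = (−4)·(−2)·2·3 = 48 ≡ 9, so v_3 = 9^{−1} = 3 (mod 13).
  i = 4 (α = 6): (6−12)(6−10)(6−8)(6−5) = (−6)·(−4)·(−2)·1 = −48 ≡ 4, so v_4 = 4^{−1} = 10 (mod 13).
  i = 5 (α = 5): (5−12)(5−10)(5−8)(5−6) = (−7)·(−5)·(−3)·(−1) = 105 ≡ 1, so v_5 = 1^{−1} = 1 (mod 13).
  v = [6, 6, 3, 10, 1].
Step 2: syndromes of r = [1, 11, 12, 11, 4] (all sums mod 13).
  S_0 = Σ v_i r_i = 6·1 + 6·11 + 3·12 + 10·11 + 1·4 = 222 ≡ 1.
  S_1 = Σ v_i α_i r_i = 6·12·1 + 6·10·11 + 3·8·12 + 10·6·11 + 1·5·4 = 1700 ≡ 10.
  α_i^2 mod 13 = [1, 9, 12, 10, 12].
  S_2 = Σ v_i α_i^2 r_i = 6·1·1 + 6·9·11 + 3·12·12 + 10·10·11 + 1·12·4 = 2180 ≡ 9.
  S = (1, 10, 9) ≠ 0, so r is not a codeword (an error is present).
Step 3: locate the error. For a single error e at position i, S_ℓ = v_i·e·α_i^ℓ, so α_err = S_1/S_0.
  S_0^{−1} = 1^{−1} = 1 (mod 13), so α_err = 10·1 = 10 ≡ 10 = α_2. Error position i = 2.
  Consistency check: S_2/S_1 = 9·4 = 36 ≡ 10 = α_err ✓ (single-error assumption holds).
Step 4: error magnitude e = S_0/v_2 = S_0·∏_{j≠2}(α_2 − α_j) = 1·11 = 11 ≡ 11 (mod 13).
Step 5: correct position 2: c_2 = r_2 − e = 11 − 11 ≡ 0 (mod 13). Hence c = [1, 0, 12, 11, 4].
  Check: interpolating c through the α_i gives m(x) = 8 + 7·x (degree < 2) with m(α_i) = c_i for every i, so c is indeed a codeword.


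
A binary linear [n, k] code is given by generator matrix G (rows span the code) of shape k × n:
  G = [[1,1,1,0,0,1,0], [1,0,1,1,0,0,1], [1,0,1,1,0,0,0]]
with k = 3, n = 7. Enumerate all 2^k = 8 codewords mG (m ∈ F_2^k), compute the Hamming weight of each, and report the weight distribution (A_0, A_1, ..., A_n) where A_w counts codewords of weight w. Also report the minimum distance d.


Weight distribution: A_0 = 1, A_1 = 1, A_3 = 2, A_4 = 3, A_5 = 1. Minimum distance d = 1.

Enumerate all 2^3 = 8 messages m ∈ F_2^3.
For each, compute codeword c = mG in F_2^7, then tally its weight.
  m = 000 → c = 0000000, weight = 0.
  m = 100 → c = 1110010, weight = 4.
  m = 010 → c = 1011001, weight = 4.
  m = 110 → c = 0101011, weight = 4.
  m = 001 → c = 1011000, weight = 3.
  m = 101 → c = 0101010, weight = 3.
  m = 011 → c = 0000001, weight = 1.
  m = 111 → c = 1110011, weight = 5.
Tally weights:
  weight 0: 1 codewords.
  weight 1: 1 codewords.
  weight 3: 2 codewords.
  weight 4: 3 codewords.
  weight 5: 1 codewords.
Minimum distance d = smallest w > 0 with A_w > 0 = 1.
Sanity: Σ A_w = 8 = 2^3 = 8 ✓.


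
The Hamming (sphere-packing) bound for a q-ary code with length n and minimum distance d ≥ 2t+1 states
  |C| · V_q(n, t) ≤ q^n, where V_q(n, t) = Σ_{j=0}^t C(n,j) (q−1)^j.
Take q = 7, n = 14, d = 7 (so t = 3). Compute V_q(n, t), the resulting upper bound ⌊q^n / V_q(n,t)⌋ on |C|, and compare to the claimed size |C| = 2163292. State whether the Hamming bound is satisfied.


V_q(n, t) = 81985, q^n = 678223072849, Hamming bound = 8272526, |C| = 2163292 ≤ bound (satisfied).

Step 1: Compute V_q(n, t) = Σ_{j=0}^3 C(n, j) (q−1)^j.
  j = 0: C(14,0)·(6)^0 = 1·1 = 1.
  j = 1: C(14,1)·(6)^1 = 14·6 = 84.
  j = 2: C(14,2)·(6)^2 = 91·36 = 3276.
  j = 3: C(14,3)·(6)^3 = 364·216 = 78624.
  V_q(n, t) = 1 + 84 + 3276 + 78624 = 81985.
Step 2: q^n = 7^14 = 678223072849.
Step 3: Hamming bound ⌊q^n / V_q(n,t)⌋ = ⌊678223072849/81985⌋ = 8272526.
Step 4: Compare |C| = 2163292 to 8272526: satisfied.
The claimed |C| lies below the Hamming bound.


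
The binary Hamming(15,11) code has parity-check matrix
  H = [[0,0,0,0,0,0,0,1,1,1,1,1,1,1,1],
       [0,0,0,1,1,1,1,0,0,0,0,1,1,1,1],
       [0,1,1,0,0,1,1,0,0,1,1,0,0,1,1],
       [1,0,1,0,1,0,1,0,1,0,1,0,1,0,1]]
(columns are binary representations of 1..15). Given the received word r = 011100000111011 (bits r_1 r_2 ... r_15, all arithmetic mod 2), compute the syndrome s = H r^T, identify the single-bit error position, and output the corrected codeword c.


s = (1, 0, 0, 1)^T, error position = 9, corrected codeword c = 011100001111011

Compute s = H r^T mod 2 one row at a time:
  s_1 = 0 + 0 + 1 + 1 + 1 + 0 + 1 + 1 = 5 ≡ 1 (mod 2).
  s_2 = 1 + 0 + 0 + 0 + 1 + 0 + 1 + 1 = 4 ≡ 0 (mod 2).
  s_3 = 1 + 1 + 0 + 0 + 1 + 1 + 1 + 1 = 6 ≡ 0 (mod 2).
  s_4 = 0 + 1 + 0 + 0 + 0 + 1 + 0 + 1 = 3 ≡ 1 (mod 2).
s = (1, 0, 0, 1)^T — this equals column 9 of H (binary 1001), so error is at position 9.
Correct: flip bit 9 of r = 011100000111011 to get c = 011100001111011.


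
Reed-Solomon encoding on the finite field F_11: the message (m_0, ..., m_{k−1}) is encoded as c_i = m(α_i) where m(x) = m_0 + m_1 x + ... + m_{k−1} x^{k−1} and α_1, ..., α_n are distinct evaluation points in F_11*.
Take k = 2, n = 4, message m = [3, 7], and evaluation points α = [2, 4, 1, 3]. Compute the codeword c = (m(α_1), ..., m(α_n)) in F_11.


c = [6, 9, 10, 2]

Message polynomial: m(x) = 3 + 7·x (mod 11).
For each evaluation point α_i, compute m(α_i) mod 11:
  α_1 = 2: Horner steps 7 → 6, so m(2) = 6.
  α_2 = 4: Horner steps 7 → 9, so m(4) = 9.
  α_3 = 1: Horner steps 7 → 10, so m(1) = 10.
  α_4 = 3: Horner steps 7 → 2, so m(3) = 2.
Codeword c = [6, 9, 10, 2] ∈ F_11^4.


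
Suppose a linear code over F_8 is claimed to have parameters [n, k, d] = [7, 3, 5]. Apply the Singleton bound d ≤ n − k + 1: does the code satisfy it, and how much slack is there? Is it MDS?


Singleton RHS = n − k + 1 = 5, slack = 0, bound satisfied, MDS.

Singleton bound: d ≤ n − k + 1.
Here n = 7, k = 3, so n − k + 1 = 5.
Given d = 5, check d ≤ 5: YES.
Slack = (n − k + 1) − d = 0.
The code is MDS (slack = 0).
Description: the claimed parameters are [7, 3, 5]_8; such a code would be MDS (meets Singleton bound).


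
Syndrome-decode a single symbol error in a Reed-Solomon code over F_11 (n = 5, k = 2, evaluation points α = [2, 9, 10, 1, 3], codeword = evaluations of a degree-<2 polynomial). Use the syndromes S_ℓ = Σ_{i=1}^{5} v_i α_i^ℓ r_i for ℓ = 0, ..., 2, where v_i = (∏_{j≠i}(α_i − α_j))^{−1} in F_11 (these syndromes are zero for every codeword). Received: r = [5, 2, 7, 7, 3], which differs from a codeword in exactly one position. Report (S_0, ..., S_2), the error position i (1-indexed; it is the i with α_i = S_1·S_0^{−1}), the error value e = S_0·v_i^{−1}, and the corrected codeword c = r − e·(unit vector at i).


S = (2, 9, 2), error at position 3, error magnitude e = 7, c = [5, 2, 0, 7, 3].

Step 1: column multipliers v_i = (∏_{j≠i}(α_i − α_j))^{−1} mod 11.
  i = 1 (α = 2): (2−9)(2−10)(2−1)(2−3) = (−7)·(−8)·1·(−1) = −56 ≡ 10, so v_1 = 10^{−1} = 10 (mod 11).
  i = 2 (α = 9): (9−2)(9−10)(9−1)(9−3) = 7·(−1)·8·6 = −336 ≡ 5, so v_2 = 5^{−1} = 9 (mod 11).
  i = 3 (α = 10): (10−2)(10−9)(10−1)(10−3) = 8·1·9·7 = 504 ≡ 9, so v_3 = 9^{−1} = 5 (mod 11).
  i = 4 (α = 1): (1−2)(1−9)(1−10)(1−3) = (−1)·(−8)·(−9)·(−2) = 144 ≡ 1, so v_4 = 1^{−1} = 1 (mod 11).
  i = 5 (α = 3): (3−2)(3−9)(3−10)(3−1) = 1·(−6)·(−7)·2 = 84 ≡ 7, so v_5 = 7^{−1} = 8 (mod 11).
  v = [10, 9, 5, 1, 8].
Step 2: syndromes of r = [5, 2, 7, 7, 3] (all sums mod 11).
  S_0 = Σ v_i r_i = 10·5 + 9·2 + 5·7 + 1·7 + 8·3 = 134 ≡ 2.
  S_1 = Σ v_i α_i r_i = 10·2·5 + 9·9·2 + 5·10·7 + 1·1·7 + 8·3·3 = 691 ≡ 9.
  α_i^2 mod 11 = [4, 4, 1, 1, 9].
  S_2 = Σ v_i α_i^2 r_i = 10·4·5 + 9·4·2 + 5·1·7 + 1·1·7 + 8·9·3 = 530 ≡ 2.
  S = (2, 9, 2) ≠ 0, so r is not a codeword (an error is present).
Step 3: locate the error. For a single error e at position i, S_ℓ = v_i·e·α_i^ℓ, so α_err = S_1/S_0.
  S_0^{−1} = 2^{−1} = 6 (mod 11), so α_err = 9·6 = 54 ≡ 10 = α_3. Error position i = 3.
  Consistency check: S_2/S_1 = 2·5 = 10 ≡ 10 = α_err ✓ (single-error assumption holds).
Step 4: error magnitude e = S_0/v_3 = S_0·∏_{j≠3}(α_3 − α_j) = 2·9 = 18 ≡ 7 (mod 11).
Step 5: correct position 3: c_3 = r_3 − e = 7 − 7 ≡ 0 (mod 11). Hence c = [5, 2, 0, 7, 3].
  Check: interpolating c through the α_i gives m(x) = 9 + 9·x (degree < 2) with m(α_i) = c_i for every i, so c is indeed a codeword.
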